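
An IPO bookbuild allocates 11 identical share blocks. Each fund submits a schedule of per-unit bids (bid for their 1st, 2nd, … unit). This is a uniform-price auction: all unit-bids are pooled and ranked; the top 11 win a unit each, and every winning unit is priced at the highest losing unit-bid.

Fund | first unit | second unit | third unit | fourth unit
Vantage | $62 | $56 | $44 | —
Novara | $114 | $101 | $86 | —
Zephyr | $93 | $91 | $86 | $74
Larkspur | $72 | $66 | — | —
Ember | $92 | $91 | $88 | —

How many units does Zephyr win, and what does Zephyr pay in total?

Zephyr: 4 units, pays $264

Merging the schedules and taking the best 11: 114 (Novara-1), 101 (Novara-2), 93 (Zephyr-1), 92 (Ember-1), 91 (Zephyr-2), 91 (Ember-2), 88 (Ember-3), 86 (Novara-3), 86 (Zephyr-3), 74 (Zephyr-4), 72 (Larkspur-1)
Highest rejected unit-bid = $66.
Zephyr wins 4 unit(s) at $66 each.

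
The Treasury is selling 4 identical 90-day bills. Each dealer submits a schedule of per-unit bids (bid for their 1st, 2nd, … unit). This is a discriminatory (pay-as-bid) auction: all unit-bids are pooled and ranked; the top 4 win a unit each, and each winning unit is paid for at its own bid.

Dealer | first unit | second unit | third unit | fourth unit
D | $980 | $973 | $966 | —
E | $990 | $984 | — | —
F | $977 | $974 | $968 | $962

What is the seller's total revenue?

Total revenue: $3,931

Pooled unit-bids ranked (top 4): 990 (E-1), 984 (E-2), 980 (D-1), 977 (F-1)
Next rejected bid: $974 (not a price — pay-as-bid).
Each winning unit pays its own bid.
Revenue = 990 + 984 + 980 + 977 = $3,931.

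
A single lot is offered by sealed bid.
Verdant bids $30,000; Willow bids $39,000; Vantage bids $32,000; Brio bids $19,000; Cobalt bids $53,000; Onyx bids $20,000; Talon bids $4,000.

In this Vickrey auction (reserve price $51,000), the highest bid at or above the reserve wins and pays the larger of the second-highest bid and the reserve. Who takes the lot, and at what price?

Cobalt pays $51,000

Bids ranked: 53,000 (Cobalt) > 39,000 (Willow) > 32,000 (Vantage) > 30,000 (Verdant) > 20,000 (Onyx) > 19,000 (Brio) > …
Cobalt has the top bid at or above the reserve ($53,000).
max(second-highest $39,000, reserve $51,000) = $51,000.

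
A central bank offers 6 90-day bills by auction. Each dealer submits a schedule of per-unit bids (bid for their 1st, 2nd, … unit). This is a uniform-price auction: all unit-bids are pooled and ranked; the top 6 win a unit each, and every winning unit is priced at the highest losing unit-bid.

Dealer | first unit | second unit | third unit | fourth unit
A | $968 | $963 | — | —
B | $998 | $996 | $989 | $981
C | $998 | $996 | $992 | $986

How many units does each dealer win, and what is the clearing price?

B 3, C 3; clearing price $986

Pooled unit-bids ranked (top 6): 998 (B-1), 998 (C-1), 996 (B-2), 996 (C-2), 992 (C-3), 989 (B-3)
Highest rejected unit-bid = $986.
Allocation: B 3, C 3.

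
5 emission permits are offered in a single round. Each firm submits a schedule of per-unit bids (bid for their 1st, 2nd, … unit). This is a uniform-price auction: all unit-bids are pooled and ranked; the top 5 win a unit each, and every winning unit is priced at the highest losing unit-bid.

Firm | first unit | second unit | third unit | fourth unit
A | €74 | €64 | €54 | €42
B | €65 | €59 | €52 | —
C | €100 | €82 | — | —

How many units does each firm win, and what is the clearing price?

Merging the schedules and taking the best 5: 100 (C-1), 82 (C-2), 74 (A-1), 65 (B-1), 64 (A-2)
The (k+1)-th unit-bid is €59.
Allocation: A 2, B 1, C 2.

A 2, B 1, C 2; clearing price €59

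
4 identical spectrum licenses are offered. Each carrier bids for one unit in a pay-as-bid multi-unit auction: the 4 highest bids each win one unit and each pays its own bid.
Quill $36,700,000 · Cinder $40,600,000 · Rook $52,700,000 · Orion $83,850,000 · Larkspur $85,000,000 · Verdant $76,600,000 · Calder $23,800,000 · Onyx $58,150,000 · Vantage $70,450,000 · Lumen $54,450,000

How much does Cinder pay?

Ordering the bids: 85,000,000 (Larkspur), 83,850,000 (Orion), 76,600,000 (Verdant), 70,450,000 (Vantage), 58,150,000 (Onyx), 54,450,000 (Lumen), …
Top 4: Larkspur, Orion, Verdant, Vantage.
Cinder does not win → $0.

Cinder pays $0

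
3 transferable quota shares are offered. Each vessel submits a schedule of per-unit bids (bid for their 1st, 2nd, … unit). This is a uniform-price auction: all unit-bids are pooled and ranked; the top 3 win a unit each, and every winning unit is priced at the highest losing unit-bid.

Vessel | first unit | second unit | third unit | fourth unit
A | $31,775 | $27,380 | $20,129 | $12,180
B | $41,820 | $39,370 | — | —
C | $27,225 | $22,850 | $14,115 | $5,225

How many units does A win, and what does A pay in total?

A: 1 unit, pays $27,380

All unit-bids, highest first — top 3: 41,820 (B-1), 39,370 (B-2), 31,775 (A-1)
Highest rejected unit-bid = $27,380.
A wins 1 unit(s) at $27,380 each.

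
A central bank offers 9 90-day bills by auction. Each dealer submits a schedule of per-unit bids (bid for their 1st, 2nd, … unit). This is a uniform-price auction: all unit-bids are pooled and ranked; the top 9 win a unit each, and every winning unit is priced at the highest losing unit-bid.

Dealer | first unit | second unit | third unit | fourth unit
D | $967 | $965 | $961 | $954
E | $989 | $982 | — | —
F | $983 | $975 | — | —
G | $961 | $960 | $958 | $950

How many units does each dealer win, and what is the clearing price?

D 3, E 2, F 2, G 2; clearing price $958

Pooled unit-bids ranked (top 9): 989 (E-1), 983 (F-1), 982 (E-2), 975 (F-2), 967 (D-1), 965 (D-2), 961 (D-3), 961 (G-1), 960 (G-2)
First bid not allocated: $958.
Allocation: D 3, E 2, F 2, G 2.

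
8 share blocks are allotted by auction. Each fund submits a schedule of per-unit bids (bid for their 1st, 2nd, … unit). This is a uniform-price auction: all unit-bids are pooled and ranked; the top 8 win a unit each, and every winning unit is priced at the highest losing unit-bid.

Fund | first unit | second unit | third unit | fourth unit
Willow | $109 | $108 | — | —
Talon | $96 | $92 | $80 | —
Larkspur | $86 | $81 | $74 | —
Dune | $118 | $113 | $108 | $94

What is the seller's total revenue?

Total revenue: $688

Merging the schedules and taking the best 8: 118 (Dune-1), 113 (Dune-2), 109 (Willow-1), 108 (Willow-2), 108 (Dune-3), 96 (Talon-1), 94 (Dune-4), 92 (Talon-2)
The (k+1)-th unit-bid is $86.
Allocation: Dune 4, Talon 2, Willow 2. Every unit priced at $86.
Revenue = 8 × 86 = $688.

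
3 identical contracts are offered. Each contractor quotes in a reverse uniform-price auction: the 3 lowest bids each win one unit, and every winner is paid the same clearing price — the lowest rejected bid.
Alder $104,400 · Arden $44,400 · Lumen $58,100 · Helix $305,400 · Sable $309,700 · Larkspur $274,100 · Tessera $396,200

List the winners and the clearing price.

Bids ranked low→high: 44,400 (Arden), 58,100 (Lumen), 104,400 (Alder), 274,100 (Larkspur), 305,400 (Helix), …
The 3 lowest are Arden, Lumen, Alder.
First losing bid is Larkspur's $274,100, which sets the uniform price.

Arden, Lumen, Alder; each is paid $274,100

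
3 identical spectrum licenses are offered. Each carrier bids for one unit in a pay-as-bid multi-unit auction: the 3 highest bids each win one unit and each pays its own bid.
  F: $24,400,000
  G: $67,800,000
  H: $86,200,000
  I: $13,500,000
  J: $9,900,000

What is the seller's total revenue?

Total revenue: $178,400,000

Ordering the bids: 86,200,000 (H), 67,800,000 (G), 24,400,000 (F), 13,500,000 (I), 9,900,000 (J)
Top 3: H, G, F.
Total revenue = 86,200,000 + 67,800,000 + 24,400,000 = $178,400,000.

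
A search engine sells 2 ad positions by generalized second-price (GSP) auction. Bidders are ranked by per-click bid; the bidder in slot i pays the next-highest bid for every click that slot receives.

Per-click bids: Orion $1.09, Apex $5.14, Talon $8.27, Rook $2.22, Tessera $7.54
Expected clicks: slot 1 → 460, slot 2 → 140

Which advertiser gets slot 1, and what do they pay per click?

Per-click bids in order: $8.27 (Talon) > $7.54 (Tessera) > $5.14 (Apex) > …
Slot 1 goes to the first-ranked bidder, Talon, who pays the next bid down: $7.54/click.

Talon; $7.54 per click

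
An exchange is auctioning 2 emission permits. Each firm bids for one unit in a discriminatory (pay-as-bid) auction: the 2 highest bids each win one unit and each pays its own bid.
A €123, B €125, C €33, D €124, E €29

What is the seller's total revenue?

Ordering the bids: 125 (B), 124 (D), 123 (A), 33 (C), …
The 2 highest are B, D.
Total revenue = 125 + 124 = €249.

Total revenue: €249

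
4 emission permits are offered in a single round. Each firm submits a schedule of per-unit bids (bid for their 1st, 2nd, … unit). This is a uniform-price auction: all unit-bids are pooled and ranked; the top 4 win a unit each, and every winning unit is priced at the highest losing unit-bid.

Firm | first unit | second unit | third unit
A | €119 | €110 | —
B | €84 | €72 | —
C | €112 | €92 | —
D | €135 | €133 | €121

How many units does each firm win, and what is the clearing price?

All unit-bids, highest first — top 4: 135 (D-1), 133 (D-2), 121 (D-3), 119 (A-1)
The (k+1)-th unit-bid is €112.
Allocation: A 1, D 3.

A 1, D 3; clearing price €112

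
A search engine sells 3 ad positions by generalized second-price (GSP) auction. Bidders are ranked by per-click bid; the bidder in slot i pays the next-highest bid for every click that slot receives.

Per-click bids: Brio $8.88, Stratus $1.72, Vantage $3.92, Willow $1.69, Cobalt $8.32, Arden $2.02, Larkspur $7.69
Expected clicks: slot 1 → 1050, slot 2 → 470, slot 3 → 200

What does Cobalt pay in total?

Sorting advertisers: $8.88 (Brio) > $8.32 (Cobalt) > $7.69 (Larkspur) > $3.92 (Vantage) > …
Cobalt holds slot 2 → pays next bid $7.69 × 470 clicks = $3614.30.

Cobalt pays $3614.30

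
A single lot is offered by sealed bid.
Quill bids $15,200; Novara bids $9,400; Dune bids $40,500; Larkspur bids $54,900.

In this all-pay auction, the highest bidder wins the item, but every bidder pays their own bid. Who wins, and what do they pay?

All-pay auction: the highest bidder wins the item, but every bidder pays their own bid.
Bids in order: 54,900 (Larkspur) > 40,500 (Dune) > 15,200 (Quill) > 9,400 (Novara)
Larkspur wins with the top bid; all bids are sunk regardless.

Larkspur pays $54,900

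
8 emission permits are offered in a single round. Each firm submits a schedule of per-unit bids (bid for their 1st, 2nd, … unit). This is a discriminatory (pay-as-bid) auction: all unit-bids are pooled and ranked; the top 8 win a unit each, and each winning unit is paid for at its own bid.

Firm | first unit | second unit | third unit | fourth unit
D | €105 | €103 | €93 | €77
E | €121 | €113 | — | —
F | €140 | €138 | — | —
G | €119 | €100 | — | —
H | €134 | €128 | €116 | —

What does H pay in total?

H pays €378

Pooled unit-bids ranked (top 8): 140 (F-1), 138 (F-2), 134 (H-1), 128 (H-2), 121 (E-1), 119 (G-1), 116 (H-3), 113 (E-2)
Next rejected bid: €105 (not a price — pay-as-bid).
H's winning unit-bids: 134 + 128 + 116 = €378.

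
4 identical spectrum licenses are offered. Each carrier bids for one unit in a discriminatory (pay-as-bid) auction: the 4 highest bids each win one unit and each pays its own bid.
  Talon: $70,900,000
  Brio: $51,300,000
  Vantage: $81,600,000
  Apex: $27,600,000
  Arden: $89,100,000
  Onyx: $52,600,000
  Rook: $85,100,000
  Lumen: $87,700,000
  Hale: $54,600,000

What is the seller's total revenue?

Total revenue: $343,500,000

Bids ranked high→low: 89,100,000 (Arden), 87,700,000 (Lumen), 85,100,000 (Rook), 81,600,000 (Vantage), 70,900,000 (Talon), 54,600,000 (Hale), …
The 4 highest are Arden, Lumen, Rook, Vantage.
Total revenue = 89,100,000 + 87,700,000 + 85,100,000 + 81,600,000 = $343,500,000.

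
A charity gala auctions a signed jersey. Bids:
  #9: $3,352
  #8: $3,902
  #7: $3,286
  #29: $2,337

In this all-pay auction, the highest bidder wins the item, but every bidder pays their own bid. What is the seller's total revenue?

Rule: the highest bidder wins the item, but every bidder pays their own bid.
Sorting bids: 3,902 (#8) > 3,352 (#9) > 3,286 (#7) > 2,337 (#29)
Every bidder forfeits their bid regardless of winning.
Revenue = 3,352 + 3,902 + 3,286 + 2,337 = $12,877.

Total revenue: $12,877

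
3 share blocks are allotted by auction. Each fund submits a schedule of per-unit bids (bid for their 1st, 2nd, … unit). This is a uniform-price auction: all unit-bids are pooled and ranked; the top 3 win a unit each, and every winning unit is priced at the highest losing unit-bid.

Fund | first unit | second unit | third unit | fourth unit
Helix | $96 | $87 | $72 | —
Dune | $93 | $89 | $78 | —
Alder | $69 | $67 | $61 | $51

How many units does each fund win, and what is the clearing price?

Merging the schedules and taking the best 3: 96 (Helix-1), 93 (Dune-1), 89 (Dune-2)
The (k+1)-th unit-bid is $87.
Allocation: Dune 2, Helix 1.

Dune 2, Helix 1; clearing price $87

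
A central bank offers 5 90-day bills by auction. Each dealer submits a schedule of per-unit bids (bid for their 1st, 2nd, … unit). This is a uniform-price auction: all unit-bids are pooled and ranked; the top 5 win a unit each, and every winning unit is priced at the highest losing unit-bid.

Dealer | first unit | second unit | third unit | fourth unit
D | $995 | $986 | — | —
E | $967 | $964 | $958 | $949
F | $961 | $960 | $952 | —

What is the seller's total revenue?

Pooled unit-bids ranked (top 5): 995 (D-1), 986 (D-2), 967 (E-1), 964 (E-2), 961 (F-1)
The (k+1)-th unit-bid is $960.
Allocation: D 2, E 2, F 1. Every unit priced at $960.
Revenue = 5 × 960 = $4,800.

Total revenue: $4,800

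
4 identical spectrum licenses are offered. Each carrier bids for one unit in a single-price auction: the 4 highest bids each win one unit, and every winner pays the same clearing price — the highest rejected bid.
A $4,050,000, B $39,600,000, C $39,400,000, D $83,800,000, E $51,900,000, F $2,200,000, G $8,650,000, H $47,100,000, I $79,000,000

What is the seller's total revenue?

Sorting: 83,800,000 (D), 79,000,000 (I), 51,900,000 (E), 47,100,000 (H), 39,600,000 (B), 39,400,000 (C), …
Winners (4 units): D, I, E, H.
Highest unsuccessful bid: $39,600,000 → clearing price.
Total revenue = 4 × $39,600,000 = $158,400,000.

Total revenue: $158,400,000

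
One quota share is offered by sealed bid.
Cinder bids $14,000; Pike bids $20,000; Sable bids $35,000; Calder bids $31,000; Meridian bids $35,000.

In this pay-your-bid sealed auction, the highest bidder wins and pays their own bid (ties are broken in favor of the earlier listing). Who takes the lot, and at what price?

Sable pays $35,000

Rule: the highest bidder wins and pays their own bid.
Bids ranked: 35,000 (Sable) > 35,000 (Meridian) > 31,000 (Calder) > 20,000 (Pike) > 14,000 (Cinder)
Tie at $35,000 → Sable wins by tie-break.
Sable is highest → pays own bid, $35,000.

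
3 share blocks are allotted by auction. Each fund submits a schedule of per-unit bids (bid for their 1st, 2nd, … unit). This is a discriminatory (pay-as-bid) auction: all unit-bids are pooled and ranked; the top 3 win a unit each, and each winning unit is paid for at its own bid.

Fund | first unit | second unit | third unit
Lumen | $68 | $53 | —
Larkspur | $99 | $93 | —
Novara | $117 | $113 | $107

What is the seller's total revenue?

Total revenue: $337

Pooled unit-bids ranked (top 3): 117 (Novara-1), 113 (Novara-2), 107 (Novara-3)
Next rejected bid: $99 (not a price — pay-as-bid).
Each winning unit pays its own bid.
Revenue = 117 + 113 + 107 = $337.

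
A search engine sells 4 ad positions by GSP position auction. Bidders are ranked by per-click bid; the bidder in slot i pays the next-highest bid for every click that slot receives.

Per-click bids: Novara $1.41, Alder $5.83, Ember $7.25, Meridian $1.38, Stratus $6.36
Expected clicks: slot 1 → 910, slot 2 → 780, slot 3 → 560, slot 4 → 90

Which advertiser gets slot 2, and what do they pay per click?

Stratus; $5.83 per click

Per-click bids in order: $7.25 (Ember) > $6.36 (Stratus) > $5.83 (Alder) > $1.41 (Novara) > $1.38 (Meridian)
Slot 2 goes to the second-ranked bidder, Stratus, who pays the next bid down: $5.83/click.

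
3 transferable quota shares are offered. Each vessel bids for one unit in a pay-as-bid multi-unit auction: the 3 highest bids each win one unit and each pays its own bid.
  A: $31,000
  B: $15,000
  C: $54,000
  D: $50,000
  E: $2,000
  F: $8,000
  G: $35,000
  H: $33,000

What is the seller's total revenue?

Bids ranked high→low: 54,000 (C), 50,000 (D), 35,000 (G), 33,000 (H), 31,000 (A), …
Winners (3 units): C, D, G.
Total revenue = 54,000 + 50,000 + 35,000 = $139,000.

Total revenue: $139,000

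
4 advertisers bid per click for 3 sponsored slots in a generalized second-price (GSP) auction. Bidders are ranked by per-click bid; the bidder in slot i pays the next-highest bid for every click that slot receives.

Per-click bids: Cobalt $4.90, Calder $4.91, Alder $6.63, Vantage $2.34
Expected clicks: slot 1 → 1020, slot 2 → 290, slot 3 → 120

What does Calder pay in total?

Per-click bids in order: $6.63 (Alder) > $4.91 (Calder) > $4.90 (Cobalt) > $2.34 (Vantage)
Calder holds slot 2 → pays next bid $4.90 × 290 clicks = $1421.00.

Calder pays $1421.00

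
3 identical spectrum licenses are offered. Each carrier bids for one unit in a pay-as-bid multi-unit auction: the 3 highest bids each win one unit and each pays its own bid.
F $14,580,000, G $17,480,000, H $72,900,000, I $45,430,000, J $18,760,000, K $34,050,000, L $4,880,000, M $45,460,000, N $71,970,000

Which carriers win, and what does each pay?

Bids ranked high→low: 72,900,000 (H), 71,970,000 (N), 45,460,000 (M), 45,430,000 (I), 34,050,000 (K), …
The 3 highest are H, N, M.
Each winner pays its own bid: H $72,900,000, N $71,970,000, M $45,460,000.

H $72,900,000, N $71,970,000, M $45,460,000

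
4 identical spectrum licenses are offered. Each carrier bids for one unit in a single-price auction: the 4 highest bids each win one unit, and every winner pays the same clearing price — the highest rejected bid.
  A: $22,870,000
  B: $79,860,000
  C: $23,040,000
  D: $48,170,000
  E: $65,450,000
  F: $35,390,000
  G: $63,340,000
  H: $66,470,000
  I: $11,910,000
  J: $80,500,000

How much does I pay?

I pays $0

Bids ranked high→low: 80,500,000 (J), 79,860,000 (B), 66,470,000 (H), 65,450,000 (E), 63,340,000 (G), 48,170,000 (D), …
Top 4: J, B, H, E.
First losing bid is G's $63,340,000, which sets the uniform price.
I does not win → pays $0.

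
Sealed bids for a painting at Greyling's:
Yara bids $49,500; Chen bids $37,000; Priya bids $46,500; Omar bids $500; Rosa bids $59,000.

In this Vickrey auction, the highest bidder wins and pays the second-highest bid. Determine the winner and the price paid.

Rosa pays $49,500

Bids ranked: 59,000 (Rosa) > 49,500 (Yara) > 46,500 (Priya) > 37,000 (Chen) > 500 (Omar)
Rosa is highest; pays the second-highest bid, $49,500.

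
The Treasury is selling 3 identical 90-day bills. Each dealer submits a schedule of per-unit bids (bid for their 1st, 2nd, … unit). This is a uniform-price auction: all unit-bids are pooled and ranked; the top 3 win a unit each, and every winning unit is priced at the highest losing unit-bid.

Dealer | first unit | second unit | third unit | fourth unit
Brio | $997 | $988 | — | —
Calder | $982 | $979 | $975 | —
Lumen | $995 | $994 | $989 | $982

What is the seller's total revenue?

Merging the schedules and taking the best 3: 997 (Brio-1), 995 (Lumen-1), 994 (Lumen-2)
Highest rejected unit-bid = $989.
Allocation: Brio 1, Lumen 2. Every unit priced at $989.
Revenue = 3 × 989 = $2,967.

Total revenue: $2,967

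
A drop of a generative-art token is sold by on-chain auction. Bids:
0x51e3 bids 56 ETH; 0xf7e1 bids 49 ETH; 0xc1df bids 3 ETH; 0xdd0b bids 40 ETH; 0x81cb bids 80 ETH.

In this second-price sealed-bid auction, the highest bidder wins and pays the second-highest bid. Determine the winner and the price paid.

0x81cb pays 56 ETH

Rule: the highest bidder wins and pays the second-highest bid.
Sorting bids: 80 (0x81cb) > 56 (0x51e3) > 49 (0xf7e1) > 40 (0xdd0b) > 3 (0xc1df)
0x81cb wins with the highest bid; price is set by the runner-up at 56 ETH.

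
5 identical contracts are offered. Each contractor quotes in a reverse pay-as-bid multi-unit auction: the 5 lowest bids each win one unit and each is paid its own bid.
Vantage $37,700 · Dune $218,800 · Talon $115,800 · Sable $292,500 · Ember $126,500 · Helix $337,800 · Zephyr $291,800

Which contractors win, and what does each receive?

Vantage $37,700, Talon $115,800, Ember $126,500, Dune $218,800, Zephyr $291,800

Bids ranked low→high: 37,700 (Vantage), 115,800 (Talon), 126,500 (Ember), 218,800 (Dune), 291,800 (Zephyr), 292,500 (Sable), 337,800 (Helix)
Lowest 5: Vantage, Talon, Ember, Dune, Zephyr.
Each winner is paid its own bid: Vantage $37,700, Talon $115,800, Ember $126,500, Dune $218,800, Zephyr $291,800.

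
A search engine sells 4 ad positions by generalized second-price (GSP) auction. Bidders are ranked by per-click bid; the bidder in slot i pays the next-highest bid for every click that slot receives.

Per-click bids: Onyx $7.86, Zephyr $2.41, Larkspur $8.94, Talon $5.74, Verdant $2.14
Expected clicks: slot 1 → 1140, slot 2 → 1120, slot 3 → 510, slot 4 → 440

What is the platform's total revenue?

Total revenue: $17559.90

Per-click bids in order: $8.94 (Larkspur) > $7.86 (Onyx) > $5.74 (Talon) > $2.41 (Zephyr) > $2.14 (Verdant)
Slot 1: Larkspur pays $7.86 × 1140 = $8960.40
Slot 2: Onyx pays $5.74 × 1120 = $6428.80
Slot 3: Talon pays $2.41 × 510 = $1229.10
Slot 4: Zephyr pays $2.14 × 440 = $941.60
Total = $17559.90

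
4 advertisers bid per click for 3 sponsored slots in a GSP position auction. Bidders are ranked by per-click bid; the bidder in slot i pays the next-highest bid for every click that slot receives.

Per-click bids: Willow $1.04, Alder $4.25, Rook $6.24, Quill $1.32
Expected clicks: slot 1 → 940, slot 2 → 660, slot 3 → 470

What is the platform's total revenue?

Total revenue: $5355.00

Sorting advertisers: $6.24 (Rook) > $4.25 (Alder) > $1.32 (Quill) > $1.04 (Willow)
Slot 1: Rook pays $4.25 × 940 = $3995.00
Slot 2: Alder pays $1.32 × 660 = $871.20
Slot 3: Quill pays $1.04 × 470 = $488.80
Total = $5355.00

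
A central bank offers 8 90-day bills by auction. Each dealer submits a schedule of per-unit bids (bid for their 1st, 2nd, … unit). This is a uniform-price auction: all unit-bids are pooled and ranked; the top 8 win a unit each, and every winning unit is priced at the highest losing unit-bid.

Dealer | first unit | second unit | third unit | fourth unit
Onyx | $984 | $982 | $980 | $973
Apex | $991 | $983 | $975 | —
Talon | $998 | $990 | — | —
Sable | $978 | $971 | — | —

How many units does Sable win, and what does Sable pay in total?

Pooled unit-bids ranked (top 8): 998 (Talon-1), 991 (Apex-1), 990 (Talon-2), 984 (Onyx-1), 983 (Apex-2), 982 (Onyx-2), 980 (Onyx-3), 978 (Sable-1)
The (k+1)-th unit-bid is $975.
Sable wins 1 unit(s) at $975 each.

Sable: 1 unit, pays $975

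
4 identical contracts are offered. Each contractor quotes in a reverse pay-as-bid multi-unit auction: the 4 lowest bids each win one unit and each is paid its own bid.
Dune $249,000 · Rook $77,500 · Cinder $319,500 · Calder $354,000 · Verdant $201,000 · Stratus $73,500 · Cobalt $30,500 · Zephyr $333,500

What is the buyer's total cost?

Sorting: 30,500 (Cobalt), 73,500 (Stratus), 77,500 (Rook), 201,000 (Verdant), 249,000 (Dune), 319,500 (Cinder), …
Lowest 4: Cobalt, Stratus, Rook, Verdant.
Total cost = 30,500 + 73,500 + 77,500 + 201,000 = $382,500.

Total cost: $382,500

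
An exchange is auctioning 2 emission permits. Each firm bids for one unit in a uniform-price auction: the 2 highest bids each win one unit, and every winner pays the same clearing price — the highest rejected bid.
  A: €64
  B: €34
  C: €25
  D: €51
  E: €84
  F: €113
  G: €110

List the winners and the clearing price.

F, G; each pays €84

Sorting: 113 (F), 110 (G), 84 (E), 64 (A), …
Winners (2 units): F, G.
Clearing price = highest rejected bid = €84.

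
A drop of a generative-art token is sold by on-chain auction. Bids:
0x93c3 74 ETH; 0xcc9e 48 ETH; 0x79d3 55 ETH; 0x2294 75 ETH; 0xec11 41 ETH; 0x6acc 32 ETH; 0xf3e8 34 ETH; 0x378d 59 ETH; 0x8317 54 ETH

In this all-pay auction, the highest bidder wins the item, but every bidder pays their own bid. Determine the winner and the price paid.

All-pay auction: the highest bidder wins the item, but every bidder pays their own bid.
Sorting bids: 75 (0x2294) > 74 (0x93c3) > 59 (0x378d) > 55 (0x79d3) > 54 (0x8317) > 48 (0xcc9e) > …
0x2294 is highest and takes the item; every bidder forfeits their bid.

0x2294 pays 75 ETH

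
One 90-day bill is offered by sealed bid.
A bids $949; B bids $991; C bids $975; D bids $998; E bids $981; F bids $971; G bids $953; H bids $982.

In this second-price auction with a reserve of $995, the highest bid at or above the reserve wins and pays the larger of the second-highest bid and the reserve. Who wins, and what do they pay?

Bids in order: 998 (D) > 991 (B) > 982 (H) > 981 (E) > 975 (C) > 971 (F) > …
Highest eligible bid: D at $998.
max(second-highest $991, reserve $995) = $995.

D pays $995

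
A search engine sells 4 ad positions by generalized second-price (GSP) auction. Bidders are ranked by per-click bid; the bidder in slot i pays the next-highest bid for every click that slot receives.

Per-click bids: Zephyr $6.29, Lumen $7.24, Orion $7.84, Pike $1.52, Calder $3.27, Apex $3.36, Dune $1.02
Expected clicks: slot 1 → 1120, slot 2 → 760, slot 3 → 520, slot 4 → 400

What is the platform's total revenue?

Total revenue: $15944.40

Per-click bids in order: $7.84 (Orion) > $7.24 (Lumen) > $6.29 (Zephyr) > $3.36 (Apex) > $3.27 (Calder) > …
Slot 1: Orion pays $7.24 × 1120 = $8108.80
Slot 2: Lumen pays $6.29 × 760 = $4780.40
Slot 3: Zephyr pays $3.36 × 520 = $1747.20
Slot 4: Apex pays $3.27 × 400 = $1308.00
Total = $15944.40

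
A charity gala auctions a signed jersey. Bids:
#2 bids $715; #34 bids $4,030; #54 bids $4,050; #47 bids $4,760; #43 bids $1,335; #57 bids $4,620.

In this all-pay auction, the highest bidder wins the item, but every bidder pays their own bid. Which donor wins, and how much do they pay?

All-pay auction: the highest bidder wins the item, but every bidder pays their own bid.
Bids ranked: 4,760 (#47) > 4,620 (#57) > 4,050 (#54) > 4,030 (#34) > 1,335 (#43) > 715 (#2)
#47 is highest and takes the item; every bidder forfeits their bid.

#47 pays $4,760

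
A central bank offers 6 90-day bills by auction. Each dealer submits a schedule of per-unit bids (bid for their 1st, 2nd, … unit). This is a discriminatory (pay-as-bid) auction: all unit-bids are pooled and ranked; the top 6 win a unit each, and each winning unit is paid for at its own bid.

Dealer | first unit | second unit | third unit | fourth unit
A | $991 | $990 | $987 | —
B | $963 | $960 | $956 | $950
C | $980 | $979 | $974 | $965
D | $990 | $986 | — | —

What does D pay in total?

Pooled unit-bids ranked (top 6): 991 (A-1), 990 (A-2), 990 (D-1), 987 (A-3), 986 (D-2), 980 (C-1)
Next rejected bid: $979 (not a price — pay-as-bid).
D's winning unit-bids: 990 + 986 = $1,976.

D pays $1,976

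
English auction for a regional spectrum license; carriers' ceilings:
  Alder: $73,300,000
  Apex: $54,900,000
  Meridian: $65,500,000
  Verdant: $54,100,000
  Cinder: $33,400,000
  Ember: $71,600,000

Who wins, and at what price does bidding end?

Alder wins at $71,600,000

Limits ranked: 73,300,000 (Alder) > 71,600,000 (Ember) > 65,500,000 (Meridian) > 54,900,000 (Apex) > 54,100,000 (Verdant) > 33,400,000 (Cinder)
Once the price passes $71,600,000, only Alder is left; the hammer falls at Ember's limit of $71,600,000.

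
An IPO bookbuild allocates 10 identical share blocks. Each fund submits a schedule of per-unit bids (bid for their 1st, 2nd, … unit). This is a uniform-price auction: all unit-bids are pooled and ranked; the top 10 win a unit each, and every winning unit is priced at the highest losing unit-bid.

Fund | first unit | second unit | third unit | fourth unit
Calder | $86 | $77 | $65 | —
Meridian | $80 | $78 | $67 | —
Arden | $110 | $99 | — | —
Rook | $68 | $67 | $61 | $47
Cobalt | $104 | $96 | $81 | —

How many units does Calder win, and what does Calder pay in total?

Calder: 2 units, pays $134

All unit-bids, highest first — top 10: 110 (Arden-1), 104 (Cobalt-1), 99 (Arden-2), 96 (Cobalt-2), 86 (Calder-1), 81 (Cobalt-3), 80 (Meridian-1), 78 (Meridian-2), 77 (Calder-2), 68 (Rook-1)
Highest rejected unit-bid = $67.
Calder wins 2 unit(s) at $67 each.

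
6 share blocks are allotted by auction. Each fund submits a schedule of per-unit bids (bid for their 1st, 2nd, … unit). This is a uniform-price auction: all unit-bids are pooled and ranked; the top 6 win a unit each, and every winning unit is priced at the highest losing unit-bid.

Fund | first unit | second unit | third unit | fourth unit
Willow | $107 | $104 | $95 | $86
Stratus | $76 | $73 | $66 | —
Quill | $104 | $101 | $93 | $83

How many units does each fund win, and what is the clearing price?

Merging the schedules and taking the best 6: 107 (Willow-1), 104 (Willow-2), 104 (Quill-1), 101 (Quill-2), 95 (Willow-3), 93 (Quill-3)
The (k+1)-th unit-bid is $86.
Allocation: Quill 3, Willow 3.

Quill 3, Willow 3; clearing price $86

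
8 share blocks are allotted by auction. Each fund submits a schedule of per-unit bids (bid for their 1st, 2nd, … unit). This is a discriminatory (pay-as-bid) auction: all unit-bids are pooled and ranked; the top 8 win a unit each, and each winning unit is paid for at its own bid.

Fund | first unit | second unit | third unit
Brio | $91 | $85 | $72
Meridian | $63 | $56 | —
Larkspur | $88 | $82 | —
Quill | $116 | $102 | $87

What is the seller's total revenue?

Total revenue: $723

Merging the schedules and taking the best 8: 116 (Quill-1), 102 (Quill-2), 91 (Brio-1), 88 (Larkspur-1), 87 (Quill-3), 85 (Brio-2), 82 (Larkspur-2), 72 (Brio-3)
Next rejected bid: $63 (not a price — pay-as-bid).
Each winning unit pays its own bid.
Revenue = 116 + 102 + 91 + 88 + 87 + 85 + 82 + 72 = $723.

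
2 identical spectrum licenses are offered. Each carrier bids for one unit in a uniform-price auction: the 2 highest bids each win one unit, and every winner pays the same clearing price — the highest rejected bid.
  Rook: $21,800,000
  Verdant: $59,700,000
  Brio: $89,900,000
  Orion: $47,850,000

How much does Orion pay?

Ordering the bids: 89,900,000 (Brio), 59,700,000 (Verdant), 47,850,000 (Orion), 21,800,000 (Rook)
Top 2: Brio, Verdant.
Highest unsuccessful bid: $47,850,000 → clearing price.
Orion does not win → pays $0.

Orion pays $0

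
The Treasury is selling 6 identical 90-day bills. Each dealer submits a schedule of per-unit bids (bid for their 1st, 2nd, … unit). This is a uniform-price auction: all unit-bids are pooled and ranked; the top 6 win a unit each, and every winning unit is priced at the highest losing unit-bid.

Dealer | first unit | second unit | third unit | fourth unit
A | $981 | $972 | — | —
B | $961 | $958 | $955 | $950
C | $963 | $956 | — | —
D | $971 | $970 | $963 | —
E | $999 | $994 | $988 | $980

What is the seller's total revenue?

Total revenue: $5,826

All unit-bids, highest first — top 6: 999 (E-1), 994 (E-2), 988 (E-3), 981 (A-1), 980 (E-4), 972 (A-2)
First bid not allocated: $971.
Allocation: A 2, E 4. Every unit priced at $971.
Revenue = 6 × 971 = $5,826.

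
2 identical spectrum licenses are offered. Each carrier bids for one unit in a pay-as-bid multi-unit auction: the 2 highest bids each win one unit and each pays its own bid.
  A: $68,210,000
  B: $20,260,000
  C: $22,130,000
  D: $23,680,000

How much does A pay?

Ordering the bids: 68,210,000 (A), 23,680,000 (D), 22,130,000 (C), 20,260,000 (B)
The 2 highest are A, D.
A wins → own bid $68,210,000.

A pays $68,210,000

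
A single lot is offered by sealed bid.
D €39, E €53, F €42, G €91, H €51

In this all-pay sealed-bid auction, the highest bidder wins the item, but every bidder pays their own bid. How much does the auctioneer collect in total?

Bids ranked: 91 (G) > 53 (E) > 51 (H) > 42 (F) > 39 (D)
Every bidder forfeits their bid regardless of winning.
Revenue = 39 + 53 + 42 + 91 + 51 = €276.

Total revenue: €276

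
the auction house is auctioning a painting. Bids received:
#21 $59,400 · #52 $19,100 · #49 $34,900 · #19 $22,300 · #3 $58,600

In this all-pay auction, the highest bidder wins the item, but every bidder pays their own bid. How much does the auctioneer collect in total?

Total revenue: $194,300

Rule: the highest bidder wins the item, but every bidder pays their own bid.
Bids in order: 59,400 (#21) > 58,600 (#3) > 34,900 (#49) > 22,300 (#19) > 19,100 (#52)
Every bidder forfeits their bid regardless of winning.
Revenue = 59,400 + 19,100 + 34,900 + 22,300 + 58,600 = $194,300.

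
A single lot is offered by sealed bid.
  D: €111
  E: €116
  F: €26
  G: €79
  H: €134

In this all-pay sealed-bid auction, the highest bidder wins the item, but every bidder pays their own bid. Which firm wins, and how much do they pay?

Bids in order: 134 (H) > 116 (E) > 111 (D) > 79 (G) > 26 (F)
H is highest and takes the item; every bidder forfeits their bid.

H pays €134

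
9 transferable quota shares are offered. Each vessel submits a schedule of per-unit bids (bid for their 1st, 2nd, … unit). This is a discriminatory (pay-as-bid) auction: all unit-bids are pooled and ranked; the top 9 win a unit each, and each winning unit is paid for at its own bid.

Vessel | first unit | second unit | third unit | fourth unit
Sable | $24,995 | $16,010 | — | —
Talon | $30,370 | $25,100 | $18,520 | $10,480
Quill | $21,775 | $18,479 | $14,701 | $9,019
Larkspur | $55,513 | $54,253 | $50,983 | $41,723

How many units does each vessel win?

Larkspur 4, Quill 1, Sable 1, Talon 3

Pooled unit-bids ranked (top 9): 55,513 (Larkspur-1), 54,253 (Larkspur-2), 50,983 (Larkspur-3), 41,723 (Larkspur-4), 30,370 (Talon-1), 25,100 (Talon-2), 24,995 (Sable-1), 21,775 (Quill-1), 18,520 (Talon-3)
Next rejected bid: $18,479 (not a price — pay-as-bid).
Allocation: Larkspur 4, Quill 1, Sable 1, Talon 3.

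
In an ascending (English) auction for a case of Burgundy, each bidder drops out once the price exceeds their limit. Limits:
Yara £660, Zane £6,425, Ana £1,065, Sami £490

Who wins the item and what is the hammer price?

Zane wins at £1,065

Sorting limits: 6,425 (Zane) > 1,065 (Ana) > 660 (Yara) > 490 (Sami)
Once the price passes £1,065, only Zane is left; the hammer falls at Ana's limit of £1,065.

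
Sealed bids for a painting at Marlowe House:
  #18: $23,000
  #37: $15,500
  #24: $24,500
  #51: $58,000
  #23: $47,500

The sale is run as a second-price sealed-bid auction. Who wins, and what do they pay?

Rule: the highest bidder wins and pays the second-highest bid.
Bids ranked: 58,000 (#51) > 47,500 (#23) > 24,500 (#24) > 23,000 (#18) > 15,500 (#37)
#51 wins with the highest bid; price is set by the runner-up at $47,500.

#51 pays $47,500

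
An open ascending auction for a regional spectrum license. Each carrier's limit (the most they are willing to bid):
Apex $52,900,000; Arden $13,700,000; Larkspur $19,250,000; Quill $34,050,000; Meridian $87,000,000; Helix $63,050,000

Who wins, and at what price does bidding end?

Meridian wins at $63,050,000

Sorting limits: 87,000,000 (Meridian) > 63,050,000 (Helix) > 52,900,000 (Apex) > 34,050,000 (Quill) > 19,250,000 (Larkspur) > 13,700,000 (Arden)
Once the price passes $63,050,000, only Meridian is left; the hammer falls at Helix's limit of $63,050,000.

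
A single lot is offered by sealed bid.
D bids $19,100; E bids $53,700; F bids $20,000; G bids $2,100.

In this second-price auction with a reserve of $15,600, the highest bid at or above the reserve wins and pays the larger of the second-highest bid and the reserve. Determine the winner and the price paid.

E pays $20,000

Bids ranked: 53,700 (E) > 20,000 (F) > 19,100 (D) > 2,100 (G)
Highest eligible bid: E at $53,700.
max(second-highest $20,000, reserve $15,600) = $20,000; the reserve does not bind.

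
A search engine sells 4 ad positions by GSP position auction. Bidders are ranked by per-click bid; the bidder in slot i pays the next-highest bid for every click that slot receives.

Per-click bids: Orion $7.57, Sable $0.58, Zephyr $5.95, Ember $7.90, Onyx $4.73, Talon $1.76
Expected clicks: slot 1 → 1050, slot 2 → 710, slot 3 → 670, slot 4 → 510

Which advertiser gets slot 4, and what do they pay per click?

Per-click bids in order: $7.90 (Ember) > $7.57 (Orion) > $5.95 (Zephyr) > $4.73 (Onyx) > $1.76 (Talon) > …
Slot 4 goes to the fourth-ranked bidder, Onyx, who pays the next bid down: $1.76/click.

Onyx; $1.76 per click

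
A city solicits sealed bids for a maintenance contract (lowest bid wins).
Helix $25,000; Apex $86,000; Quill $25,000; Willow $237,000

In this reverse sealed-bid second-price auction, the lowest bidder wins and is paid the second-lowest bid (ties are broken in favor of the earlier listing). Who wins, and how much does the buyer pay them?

Bids ranked: 25,000 (Helix) < 25,000 (Quill) < 86,000 (Apex) < 237,000 (Willow)
Helix and Quill tie at $25,000; tie-break gives it to Helix.
Helix is lowest; is paid the second-lowest bid, $25,000.

Helix is paid $25,000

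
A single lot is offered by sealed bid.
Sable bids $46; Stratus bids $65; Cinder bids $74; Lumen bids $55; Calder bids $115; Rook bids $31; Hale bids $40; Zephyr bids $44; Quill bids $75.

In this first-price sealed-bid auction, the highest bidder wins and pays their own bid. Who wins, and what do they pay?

Rule: the highest bidder wins and pays their own bid.
Sorting bids: 115 (Calder) > 75 (Quill) > 74 (Cinder) > 65 (Stratus) > 55 (Lumen) > 46 (Sable) > …
First-price: Calder pays what they bid, $115.

Calder pays $115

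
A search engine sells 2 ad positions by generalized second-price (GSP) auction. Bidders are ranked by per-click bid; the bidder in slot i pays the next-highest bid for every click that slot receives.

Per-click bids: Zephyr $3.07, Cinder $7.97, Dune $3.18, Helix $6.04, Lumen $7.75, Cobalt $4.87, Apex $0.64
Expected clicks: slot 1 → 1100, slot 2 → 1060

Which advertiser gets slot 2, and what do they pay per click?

Ranked by bid: $7.97 (Cinder) > $7.75 (Lumen) > $6.04 (Helix) > …
Slot 2 goes to the second-ranked bidder, Lumen, who pays the next bid down: $6.04/click.

Lumen; $6.04 per click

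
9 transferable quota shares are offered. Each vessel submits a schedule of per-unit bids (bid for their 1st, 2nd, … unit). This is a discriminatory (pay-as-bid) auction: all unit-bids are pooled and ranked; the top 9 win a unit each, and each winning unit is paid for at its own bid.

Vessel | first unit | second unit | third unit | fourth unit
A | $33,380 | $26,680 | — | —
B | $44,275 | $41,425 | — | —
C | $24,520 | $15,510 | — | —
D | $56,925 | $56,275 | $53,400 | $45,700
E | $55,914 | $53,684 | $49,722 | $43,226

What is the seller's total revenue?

All unit-bids, highest first — top 9: 56,925 (D-1), 56,275 (D-2), 55,914 (E-1), 53,684 (E-2), 53,400 (D-3), 49,722 (E-3), 45,700 (D-4), 44,275 (B-1), 43,226 (E-4)
Next rejected bid: $41,425 (not a price — pay-as-bid).
Each winning unit pays its own bid.
Revenue = 56,925 + 56,275 + 55,914 + 53,684 + 53,400 + 49,722 + 45,700 + 44,275 + 43,226 = $459,121.

Total revenue: $459,121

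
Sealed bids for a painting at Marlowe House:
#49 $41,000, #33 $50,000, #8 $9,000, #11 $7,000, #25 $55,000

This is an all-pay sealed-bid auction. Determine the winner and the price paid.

Sorting bids: 55,000 (#25) > 50,000 (#33) > 41,000 (#49) > 9,000 (#8) > 7,000 (#11)
#25 wins with the top bid; all bids are sunk regardless.

#25 pays $55,000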